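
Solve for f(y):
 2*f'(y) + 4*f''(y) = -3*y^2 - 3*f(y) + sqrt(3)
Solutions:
 f(y) = -y^2 + 4*y/3 + (C1*sin(sqrt(11)*y/4) + C2*cos(sqrt(11)*y/4))*exp(-y/4) + sqrt(3)/3 + 16/9


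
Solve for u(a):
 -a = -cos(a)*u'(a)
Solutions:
 u(a) = C1 + Integral(a/cos(a), a)


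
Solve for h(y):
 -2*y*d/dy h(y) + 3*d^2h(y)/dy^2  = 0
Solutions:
 h(y) = C1 + C2*erfi(sqrt(3)*y/3)


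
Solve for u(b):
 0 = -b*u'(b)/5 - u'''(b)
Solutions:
 u(b) = C1 + Integral(C2*airyai(-5^(2/3)*b/5) + C3*airybi(-5^(2/3)*b/5), b)


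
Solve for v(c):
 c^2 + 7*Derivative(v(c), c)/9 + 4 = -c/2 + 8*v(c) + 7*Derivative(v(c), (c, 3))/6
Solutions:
 v(c) = C1*exp(14^(1/3)*c*(7*2^(1/3)/(sqrt(104878) + 324)^(1/3) + 7^(1/3)*(sqrt(104878) + 324)^(1/3))/42)*sin(14^(1/3)*sqrt(3)*c*(-7^(1/3)*(sqrt(104878) + 324)^(1/3) + 7*2^(1/3)/(sqrt(104878) + 324)^(1/3))/42) + C2*exp(14^(1/3)*c*(7*2^(1/3)/(sqrt(104878) + 324)^(1/3) + 7^(1/3)*(sqrt(104878) + 324)^(1/3))/42)*cos(14^(1/3)*sqrt(3)*c*(-7^(1/3)*(sqrt(104878) + 324)^(1/3) + 7*2^(1/3)/(sqrt(104878) + 324)^(1/3))/42) + C3*exp(-14^(1/3)*c*(7*2^(1/3)/(sqrt(104878) + 324)^(1/3) + 7^(1/3)*(sqrt(104878) + 324)^(1/3))/21) + c^2/8 + 25*c/288 + 10543/20736


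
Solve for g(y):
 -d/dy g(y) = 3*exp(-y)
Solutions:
 g(y) = C1 + 3*exp(-y)


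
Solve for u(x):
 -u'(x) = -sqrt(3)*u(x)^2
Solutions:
 u(x) = -1/(C1 + sqrt(3)*x)


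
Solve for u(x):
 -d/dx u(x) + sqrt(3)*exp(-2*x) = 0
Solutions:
 u(x) = C1 - sqrt(3)*exp(-2*x)/2


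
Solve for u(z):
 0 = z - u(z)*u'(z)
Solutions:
 u(z) = -sqrt(C1 + z^2)
 u(z) = sqrt(C1 + z^2)


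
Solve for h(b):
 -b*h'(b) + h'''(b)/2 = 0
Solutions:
 h(b) = C1 + Integral(C2*airyai(2^(1/3)*b) + C3*airybi(2^(1/3)*b), b)


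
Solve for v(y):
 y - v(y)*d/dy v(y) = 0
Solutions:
 v(y) = -sqrt(C1 + y^2)
 v(y) = sqrt(C1 + y^2)


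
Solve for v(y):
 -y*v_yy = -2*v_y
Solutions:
 v(y) = C1 + C2*y^3


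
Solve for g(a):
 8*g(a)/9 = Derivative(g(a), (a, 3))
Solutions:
 g(a) = C3*exp(2*3^(1/3)*a/3) + (C1*sin(3^(5/6)*a/3) + C2*cos(3^(5/6)*a/3))*exp(-3^(1/3)*a/3)


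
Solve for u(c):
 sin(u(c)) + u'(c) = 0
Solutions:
 u(c) = -acos((-C1 - exp(2*c))/(C1 - exp(2*c))) + 2*pi
 u(c) = acos((-C1 - exp(2*c))/(C1 - exp(2*c)))


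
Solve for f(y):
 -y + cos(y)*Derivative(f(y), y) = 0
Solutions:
 f(y) = C1 + Integral(y/cos(y), y)


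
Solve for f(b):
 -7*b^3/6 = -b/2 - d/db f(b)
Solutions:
 f(b) = C1 + 7*b^4/24 - b^2/4


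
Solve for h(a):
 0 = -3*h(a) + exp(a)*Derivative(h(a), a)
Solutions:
 h(a) = C1*exp(-3*exp(-a))


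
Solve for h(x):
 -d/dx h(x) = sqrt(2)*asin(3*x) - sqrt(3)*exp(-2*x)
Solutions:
 h(x) = C1 - sqrt(2)*x*asin(3*x) - sqrt(2)*sqrt(1 - 9*x^2)/3 - sqrt(3)*exp(-2*x)/2


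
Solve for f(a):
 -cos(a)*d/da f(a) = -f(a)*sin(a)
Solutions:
 f(a) = C1/cos(a)


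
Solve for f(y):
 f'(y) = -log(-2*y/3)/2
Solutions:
 f(y) = C1 - y*log(-y)/2 + y*(-log(2) + 1 + log(3))/2


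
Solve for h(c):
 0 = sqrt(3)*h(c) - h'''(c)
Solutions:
 h(c) = C3*exp(3^(1/6)*c) + (C1*sin(3^(2/3)*c/2) + C2*cos(3^(2/3)*c/2))*exp(-3^(1/6)*c/2)


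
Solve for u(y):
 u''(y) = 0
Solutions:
 u(y) = C1 + C2*y


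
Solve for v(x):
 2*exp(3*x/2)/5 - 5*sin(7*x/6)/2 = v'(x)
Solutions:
 v(x) = C1 + 4*exp(3*x/2)/15 + 15*cos(7*x/6)/7


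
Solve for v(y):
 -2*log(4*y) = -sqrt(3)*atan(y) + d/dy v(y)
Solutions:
 v(y) = C1 - 2*y*log(y) - 4*y*log(2) + 2*y + sqrt(3)*(y*atan(y) - log(y^2 + 1)/2)


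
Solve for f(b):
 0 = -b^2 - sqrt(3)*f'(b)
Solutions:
 f(b) = C1 - sqrt(3)*b^3/9


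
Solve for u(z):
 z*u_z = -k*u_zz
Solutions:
 u(z) = C1 + C2*sqrt(k)*erf(sqrt(2)*z*sqrt(1/k)/2)


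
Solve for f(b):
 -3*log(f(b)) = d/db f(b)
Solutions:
 li(f(b)) = C1 - 3*b


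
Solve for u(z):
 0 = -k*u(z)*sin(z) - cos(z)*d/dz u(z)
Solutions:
 u(z) = C1*exp(k*log(cos(z)))


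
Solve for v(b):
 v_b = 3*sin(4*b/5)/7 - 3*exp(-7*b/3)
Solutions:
 v(b) = C1 - 15*cos(4*b/5)/28 + 9*exp(-7*b/3)/7


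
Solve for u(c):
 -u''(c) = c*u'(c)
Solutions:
 u(c) = C1 + C2*erf(sqrt(2)*c/2)


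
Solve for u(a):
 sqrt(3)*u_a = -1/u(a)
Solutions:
 u(a) = -sqrt(C1 - 6*sqrt(3)*a)/3
 u(a) = sqrt(C1 - 6*sqrt(3)*a)/3


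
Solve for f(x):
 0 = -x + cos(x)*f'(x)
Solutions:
 f(x) = C1 + Integral(x/cos(x), x)


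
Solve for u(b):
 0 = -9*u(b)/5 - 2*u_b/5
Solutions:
 u(b) = C1*exp(-9*b/2)


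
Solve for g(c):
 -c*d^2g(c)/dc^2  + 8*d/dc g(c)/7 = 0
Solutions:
 g(c) = C1 + C2*c^(15/7)


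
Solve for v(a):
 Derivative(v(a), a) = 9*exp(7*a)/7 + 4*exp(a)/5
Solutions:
 v(a) = C1 + 9*exp(7*a)/49 + 4*exp(a)/5


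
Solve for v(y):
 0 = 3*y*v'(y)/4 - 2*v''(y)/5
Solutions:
 v(y) = C1 + C2*erfi(sqrt(15)*y/4)


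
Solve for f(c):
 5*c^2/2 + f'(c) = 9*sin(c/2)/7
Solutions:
 f(c) = C1 - 5*c^3/6 - 18*cos(c/2)/7


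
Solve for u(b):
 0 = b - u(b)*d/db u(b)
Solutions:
 u(b) = -sqrt(C1 + b^2)
 u(b) = sqrt(C1 + b^2)


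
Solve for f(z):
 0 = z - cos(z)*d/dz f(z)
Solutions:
 f(z) = C1 + Integral(z/cos(z), z)


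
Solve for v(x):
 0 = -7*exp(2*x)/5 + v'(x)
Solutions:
 v(x) = C1 + 7*exp(2*x)/10


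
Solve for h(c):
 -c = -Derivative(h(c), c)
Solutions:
 h(c) = C1 + c^2/2


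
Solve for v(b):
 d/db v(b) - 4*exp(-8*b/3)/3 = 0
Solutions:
 v(b) = C1 - exp(-8*b/3)/2


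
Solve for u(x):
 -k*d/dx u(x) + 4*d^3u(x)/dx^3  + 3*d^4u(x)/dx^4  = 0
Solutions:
 u(x) = C1 + C2*exp(-x*(2^(2/3)*(-243*k + sqrt((128 - 243*k)^2 - 16384) + 128)^(1/3) + 8 + 32*2^(1/3)/(-243*k + sqrt((128 - 243*k)^2 - 16384) + 128)^(1/3))/18) + C3*exp(x*(2^(2/3)*(-243*k + sqrt((128 - 243*k)^2 - 16384) + 128)^(1/3) - 2^(2/3)*sqrt(3)*I*(-243*k + sqrt((128 - 243*k)^2 - 16384) + 128)^(1/3) - 16 - 128*2^(1/3)/((-1 + sqrt(3)*I)*(-243*k + sqrt((128 - 243*k)^2 - 16384) + 128)^(1/3)))/36) + C4*exp(x*(2^(2/3)*(-243*k + sqrt((128 - 243*k)^2 - 16384) + 128)^(1/3) + 2^(2/3)*sqrt(3)*I*(-243*k + sqrt((128 - 243*k)^2 - 16384) + 128)^(1/3) - 16 + 128*2^(1/3)/((1 + sqrt(3)*I)*(-243*k + sqrt((128 - 243*k)^2 - 16384) + 128)^(1/3)))/36)


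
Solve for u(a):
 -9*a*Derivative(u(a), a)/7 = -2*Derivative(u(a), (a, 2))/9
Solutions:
 u(a) = C1 + C2*erfi(9*sqrt(7)*a/14)


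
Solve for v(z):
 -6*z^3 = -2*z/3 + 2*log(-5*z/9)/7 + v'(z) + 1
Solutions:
 v(z) = C1 - 3*z^4/2 + z^2/3 - 2*z*log(-z)/7 + z*(-5 - 2*log(5) + 4*log(3))/7


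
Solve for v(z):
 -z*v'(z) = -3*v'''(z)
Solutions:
 v(z) = C1 + Integral(C2*airyai(3^(2/3)*z/3) + C3*airybi(3^(2/3)*z/3), z)


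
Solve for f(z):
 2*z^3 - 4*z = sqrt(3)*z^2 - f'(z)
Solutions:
 f(z) = C1 - z^4/2 + sqrt(3)*z^3/3 + 2*z^2


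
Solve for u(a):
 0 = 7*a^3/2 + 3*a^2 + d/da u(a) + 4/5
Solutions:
 u(a) = C1 - 7*a^4/8 - a^3 - 4*a/5


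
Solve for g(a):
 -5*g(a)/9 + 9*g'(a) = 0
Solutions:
 g(a) = C1*exp(5*a/81)


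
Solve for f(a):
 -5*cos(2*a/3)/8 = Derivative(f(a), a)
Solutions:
 f(a) = C1 - 15*sin(2*a/3)/16


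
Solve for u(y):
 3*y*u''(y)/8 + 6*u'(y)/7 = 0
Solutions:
 u(y) = C1 + C2/y^(9/7)


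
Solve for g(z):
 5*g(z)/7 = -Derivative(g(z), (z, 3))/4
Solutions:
 g(z) = C3*exp(-20^(1/3)*7^(2/3)*z/7) + (C1*sin(20^(1/3)*sqrt(3)*7^(2/3)*z/14) + C2*cos(20^(1/3)*sqrt(3)*7^(2/3)*z/14))*exp(20^(1/3)*7^(2/3)*z/14)


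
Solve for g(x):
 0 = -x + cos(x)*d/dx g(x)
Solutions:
 g(x) = C1 + Integral(x/cos(x), x)


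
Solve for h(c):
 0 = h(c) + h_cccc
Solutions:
 h(c) = (C1*sin(sqrt(2)*c/2) + C2*cos(sqrt(2)*c/2))*exp(-sqrt(2)*c/2) + (C3*sin(sqrt(2)*c/2) + C4*cos(sqrt(2)*c/2))*exp(sqrt(2)*c/2)


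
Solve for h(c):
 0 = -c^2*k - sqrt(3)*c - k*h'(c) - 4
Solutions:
 h(c) = C1 - c^3/3 - sqrt(3)*c^2/(2*k) - 4*c/k


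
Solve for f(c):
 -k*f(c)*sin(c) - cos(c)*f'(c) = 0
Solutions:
 f(c) = C1*exp(k*log(cos(c)))


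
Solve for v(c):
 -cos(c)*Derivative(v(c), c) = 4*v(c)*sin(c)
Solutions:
 v(c) = C1*cos(c)^4


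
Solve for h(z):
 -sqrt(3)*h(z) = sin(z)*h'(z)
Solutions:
 h(z) = C1*(cos(z) + 1)^(sqrt(3)/2)/(cos(z) - 1)^(sqrt(3)/2)


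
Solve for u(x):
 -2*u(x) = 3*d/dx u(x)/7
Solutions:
 u(x) = C1*exp(-14*x/3)


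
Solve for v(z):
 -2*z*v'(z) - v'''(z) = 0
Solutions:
 v(z) = C1 + Integral(C2*airyai(-2^(1/3)*z) + C3*airybi(-2^(1/3)*z), z)


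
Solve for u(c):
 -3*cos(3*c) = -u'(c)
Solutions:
 u(c) = C1 + sin(3*c)


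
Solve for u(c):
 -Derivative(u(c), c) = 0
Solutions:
 u(c) = C1


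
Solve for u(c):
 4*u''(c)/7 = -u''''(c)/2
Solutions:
 u(c) = C1 + C2*c + C3*sin(2*sqrt(14)*c/7) + C4*cos(2*sqrt(14)*c/7)


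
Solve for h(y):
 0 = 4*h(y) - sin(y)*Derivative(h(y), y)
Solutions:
 h(y) = C1*(cos(y)^2 - 2*cos(y) + 1)/(cos(y)^2 + 2*cos(y) + 1)


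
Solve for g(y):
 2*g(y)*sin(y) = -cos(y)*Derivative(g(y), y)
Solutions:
 g(y) = C1*cos(y)^2


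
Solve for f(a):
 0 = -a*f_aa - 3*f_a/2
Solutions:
 f(a) = C1 + C2/sqrt(a)


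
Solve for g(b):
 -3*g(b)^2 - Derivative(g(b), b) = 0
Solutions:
 g(b) = 1/(C1 + 3*b)


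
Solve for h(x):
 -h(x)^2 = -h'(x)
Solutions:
 h(x) = -1/(C1 + x)


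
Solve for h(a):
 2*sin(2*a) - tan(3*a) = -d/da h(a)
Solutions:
 h(a) = C1 - log(cos(3*a))/3 + cos(2*a)


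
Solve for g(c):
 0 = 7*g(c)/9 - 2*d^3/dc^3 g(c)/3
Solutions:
 g(c) = C3*exp(6^(2/3)*7^(1/3)*c/6) + (C1*sin(2^(2/3)*3^(1/6)*7^(1/3)*c/4) + C2*cos(2^(2/3)*3^(1/6)*7^(1/3)*c/4))*exp(-6^(2/3)*7^(1/3)*c/12)


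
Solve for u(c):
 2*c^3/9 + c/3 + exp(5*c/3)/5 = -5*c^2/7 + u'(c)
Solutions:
 u(c) = C1 + c^4/18 + 5*c^3/21 + c^2/6 + 3*exp(5*c/3)/25


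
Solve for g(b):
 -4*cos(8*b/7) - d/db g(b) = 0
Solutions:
 g(b) = C1 - 7*sin(8*b/7)/2


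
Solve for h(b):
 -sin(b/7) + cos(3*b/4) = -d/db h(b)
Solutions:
 h(b) = C1 - 4*sin(3*b/4)/3 - 7*cos(b/7)


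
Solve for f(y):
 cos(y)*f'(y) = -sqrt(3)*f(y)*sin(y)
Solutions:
 f(y) = C1*cos(y)^(sqrt(3))


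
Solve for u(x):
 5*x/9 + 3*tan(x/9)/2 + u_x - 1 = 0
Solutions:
 u(x) = C1 - 5*x^2/18 + x + 27*log(cos(x/9))/2


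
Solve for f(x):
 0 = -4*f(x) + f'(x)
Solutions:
 f(x) = C1*exp(4*x)


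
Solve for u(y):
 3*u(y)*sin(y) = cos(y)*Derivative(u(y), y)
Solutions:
 u(y) = C1/cos(y)^3


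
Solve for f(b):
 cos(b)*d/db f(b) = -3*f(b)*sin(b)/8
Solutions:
 f(b) = C1*cos(b)^(3/8)


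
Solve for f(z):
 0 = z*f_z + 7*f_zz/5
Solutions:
 f(z) = C1 + C2*erf(sqrt(70)*z/14)


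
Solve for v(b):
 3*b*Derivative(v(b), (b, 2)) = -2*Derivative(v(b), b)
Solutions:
 v(b) = C1 + C2*b^(1/3)


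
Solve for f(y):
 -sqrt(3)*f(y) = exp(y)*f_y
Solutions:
 f(y) = C1*exp(sqrt(3)*exp(-y))


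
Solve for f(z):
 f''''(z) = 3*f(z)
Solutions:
 f(z) = C1*exp(-3^(1/4)*z) + C2*exp(3^(1/4)*z) + C3*sin(3^(1/4)*z) + C4*cos(3^(1/4)*z)


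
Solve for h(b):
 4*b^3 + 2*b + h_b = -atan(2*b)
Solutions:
 h(b) = C1 - b^4 - b^2 - b*atan(2*b) + log(4*b^2 + 1)/4


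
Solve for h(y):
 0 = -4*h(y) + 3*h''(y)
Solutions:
 h(y) = C1*exp(-2*sqrt(3)*y/3) + C2*exp(2*sqrt(3)*y/3)


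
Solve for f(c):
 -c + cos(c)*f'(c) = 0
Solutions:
 f(c) = C1 + Integral(c/cos(c), c)


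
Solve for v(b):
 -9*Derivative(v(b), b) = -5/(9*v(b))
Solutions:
 v(b) = -sqrt(C1 + 10*b)/9
 v(b) = sqrt(C1 + 10*b)/9


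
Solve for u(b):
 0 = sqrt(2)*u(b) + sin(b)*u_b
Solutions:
 u(b) = C1*(cos(b) + 1)^(sqrt(2)/2)/(cos(b) - 1)^(sqrt(2)/2)


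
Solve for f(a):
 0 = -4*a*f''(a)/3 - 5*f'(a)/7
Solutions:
 f(a) = C1 + C2*a^(13/28)


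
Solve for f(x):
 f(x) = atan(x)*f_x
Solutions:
 f(x) = C1*exp(Integral(1/atan(x), x))


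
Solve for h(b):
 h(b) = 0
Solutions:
 h(b) = 0


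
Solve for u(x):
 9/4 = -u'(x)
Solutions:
 u(x) = C1 - 9*x/4


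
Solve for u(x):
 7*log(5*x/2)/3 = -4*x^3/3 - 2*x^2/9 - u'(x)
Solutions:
 u(x) = C1 - x^4/3 - 2*x^3/27 - 7*x*log(x)/3 - 7*x*log(5)/3 + 7*x*log(2)/3 + 7*x/3


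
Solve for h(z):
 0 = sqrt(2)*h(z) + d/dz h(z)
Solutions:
 h(z) = C1*exp(-sqrt(2)*z)


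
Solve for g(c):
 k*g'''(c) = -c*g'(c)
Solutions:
 g(c) = C1 + Integral(C2*airyai(c*(-1/k)^(1/3)) + C3*airybi(c*(-1/k)^(1/3)), c)


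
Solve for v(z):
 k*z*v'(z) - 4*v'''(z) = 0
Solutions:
 v(z) = C1 + Integral(C2*airyai(2^(1/3)*k^(1/3)*z/2) + C3*airybi(2^(1/3)*k^(1/3)*z/2), z)


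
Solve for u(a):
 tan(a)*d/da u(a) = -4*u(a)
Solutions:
 u(a) = C1/sin(a)^4


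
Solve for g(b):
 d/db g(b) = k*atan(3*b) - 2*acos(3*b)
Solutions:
 g(b) = C1 - 2*b*acos(3*b) + k*(b*atan(3*b) - log(9*b^2 + 1)/6) + 2*sqrt(1 - 9*b^2)/3


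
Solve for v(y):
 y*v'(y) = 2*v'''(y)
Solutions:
 v(y) = C1 + Integral(C2*airyai(2^(2/3)*y/2) + C3*airybi(2^(2/3)*y/2), y)


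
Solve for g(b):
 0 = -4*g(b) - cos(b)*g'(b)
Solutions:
 g(b) = C1*(sin(b)^2 - 2*sin(b) + 1)/(sin(b)^2 + 2*sin(b) + 1)


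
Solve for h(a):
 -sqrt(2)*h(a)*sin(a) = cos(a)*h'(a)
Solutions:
 h(a) = C1*cos(a)^(sqrt(2))


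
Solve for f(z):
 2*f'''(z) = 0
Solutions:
 f(z) = C1 + C2*z + C3*z^2


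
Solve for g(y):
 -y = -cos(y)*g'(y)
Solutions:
 g(y) = C1 + Integral(y/cos(y), y)


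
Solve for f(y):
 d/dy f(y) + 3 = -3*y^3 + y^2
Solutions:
 f(y) = C1 - 3*y^4/4 + y^3/3 - 3*y


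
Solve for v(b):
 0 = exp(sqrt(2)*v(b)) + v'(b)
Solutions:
 v(b) = sqrt(2)*(2*log(1/(C1 + b)) - log(2))/4


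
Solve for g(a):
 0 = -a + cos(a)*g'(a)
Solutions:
 g(a) = C1 + Integral(a/cos(a), a)


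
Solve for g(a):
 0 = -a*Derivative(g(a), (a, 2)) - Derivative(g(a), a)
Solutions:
 g(a) = C1 + C2*log(a)


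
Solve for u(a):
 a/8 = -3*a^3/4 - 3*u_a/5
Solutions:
 u(a) = C1 - 5*a^4/16 - 5*a^2/48


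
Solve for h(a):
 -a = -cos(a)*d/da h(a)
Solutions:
 h(a) = C1 + Integral(a/cos(a), a)


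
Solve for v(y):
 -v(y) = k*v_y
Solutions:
 v(y) = C1*exp(-y/k)


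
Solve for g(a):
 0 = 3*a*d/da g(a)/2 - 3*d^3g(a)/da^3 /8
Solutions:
 g(a) = C1 + Integral(C2*airyai(2^(2/3)*a) + C3*airybi(2^(2/3)*a), a)


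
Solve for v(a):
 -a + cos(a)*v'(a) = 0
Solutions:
 v(a) = C1 + Integral(a/cos(a), a)


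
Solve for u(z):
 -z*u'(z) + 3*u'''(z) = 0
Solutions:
 u(z) = C1 + Integral(C2*airyai(3^(2/3)*z/3) + C3*airybi(3^(2/3)*z/3), z)


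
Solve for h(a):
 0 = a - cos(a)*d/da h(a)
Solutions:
 h(a) = C1 + Integral(a/cos(a), a)


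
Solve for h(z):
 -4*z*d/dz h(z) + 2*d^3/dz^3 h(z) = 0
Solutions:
 h(z) = C1 + Integral(C2*airyai(2^(1/3)*z) + C3*airybi(2^(1/3)*z), z)


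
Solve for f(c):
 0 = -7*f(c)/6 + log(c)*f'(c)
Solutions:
 f(c) = C1*exp(7*li(c)/6)


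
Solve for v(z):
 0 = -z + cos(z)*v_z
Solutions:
 v(z) = C1 + Integral(z/cos(z), z)


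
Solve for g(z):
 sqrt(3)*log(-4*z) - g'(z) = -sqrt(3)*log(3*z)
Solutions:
 g(z) = C1 + 2*sqrt(3)*z*log(z) + sqrt(3)*z*(-2 + log(12) + I*pi)


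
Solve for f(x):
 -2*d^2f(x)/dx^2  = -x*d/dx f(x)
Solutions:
 f(x) = C1 + C2*erfi(x/2)


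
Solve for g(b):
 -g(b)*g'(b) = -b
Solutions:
 g(b) = -sqrt(C1 + b^2)
 g(b) = sqrt(C1 + b^2)


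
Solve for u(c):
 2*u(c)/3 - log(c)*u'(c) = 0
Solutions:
 u(c) = C1*exp(2*li(c)/3)


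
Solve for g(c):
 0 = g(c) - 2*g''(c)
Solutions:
 g(c) = C1*exp(-sqrt(2)*c/2) + C2*exp(sqrt(2)*c/2)


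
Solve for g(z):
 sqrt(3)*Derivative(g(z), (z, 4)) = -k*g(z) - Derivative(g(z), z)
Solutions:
 g(z) = C1*exp(z*Piecewise((-3^(5/6)*sqrt(-(-1)^(1/3))/6 + sqrt((-1)^(1/3)*3^(2/3)/3 + 2*3^(2/3)/(3*sqrt(-(-1)^(1/3))))/2, Eq(sqrt(3)*k, 0)), (-sqrt(2*sqrt(3)*k/(9*(sqrt(-sqrt(3)*k^3/243 + 1/2304) + 1/48)^(1/3)) + 2*(sqrt(-sqrt(3)*k^3/243 + 1/2304) + 1/48)^(1/3))/2 + sqrt(-2*sqrt(3)*k/(9*(sqrt(-sqrt(3)*k^3/243 + 1/2304) + 1/48)^(1/3)) - 2*(sqrt(-sqrt(3)*k^3/243 + 1/2304) + 1/48)^(1/3) + 2*sqrt(3)/(3*sqrt(2*sqrt(3)*k/(9*(sqrt(-sqrt(3)*k^3/243 + 1/2304) + 1/48)^(1/3)) + 2*(sqrt(-sqrt(3)*k^3/243 + 1/2304) + 1/48)^(1/3))))/2, True))) + C2*exp(z*Piecewise((3^(5/6)*sqrt(-(-1)^(1/3))/6 - sqrt(-2*3^(2/3)/(3*sqrt(-(-1)^(1/3))) + (-1)^(1/3)*3^(2/3)/3)/2, Eq(sqrt(3)*k, 0)), (sqrt(2*sqrt(3)*k/(9*(sqrt(-sqrt(3)*k^3/243 + 1/2304) + 1/48)^(1/3)) + 2*(sqrt(-sqrt(3)*k^3/243 + 1/2304) + 1/48)^(1/3))/2 - sqrt(-2*sqrt(3)*k/(9*(sqrt(-sqrt(3)*k^3/243 + 1/2304) + 1/48)^(1/3)) - 2*(sqrt(-sqrt(3)*k^3/243 + 1/2304) + 1/48)^(1/3) - 2*sqrt(3)/(3*sqrt(2*sqrt(3)*k/(9*(sqrt(-sqrt(3)*k^3/243 + 1/2304) + 1/48)^(1/3)) + 2*(sqrt(-sqrt(3)*k^3/243 + 1/2304) + 1/48)^(1/3))))/2, True))) + C3*exp(z*Piecewise((-sqrt((-1)^(1/3)*3^(2/3)/3 + 2*3^(2/3)/(3*sqrt(-(-1)^(1/3))))/2 - 3^(5/6)*sqrt(-(-1)^(1/3))/6, Eq(sqrt(3)*k, 0)), (-sqrt(2*sqrt(3)*k/(9*(sqrt(-sqrt(3)*k^3/243 + 1/2304) + 1/48)^(1/3)) + 2*(sqrt(-sqrt(3)*k^3/243 + 1/2304) + 1/48)^(1/3))/2 - sqrt(-2*sqrt(3)*k/(9*(sqrt(-sqrt(3)*k^3/243 + 1/2304) + 1/48)^(1/3)) - 2*(sqrt(-sqrt(3)*k^3/243 + 1/2304) + 1/48)^(1/3) + 2*sqrt(3)/(3*sqrt(2*sqrt(3)*k/(9*(sqrt(-sqrt(3)*k^3/243 + 1/2304) + 1/48)^(1/3)) + 2*(sqrt(-sqrt(3)*k^3/243 + 1/2304) + 1/48)^(1/3))))/2, True))) + C4*exp(z*Piecewise((sqrt(-2*3^(2/3)/(3*sqrt(-(-1)^(1/3))) + (-1)^(1/3)*3^(2/3)/3)/2 + 3^(5/6)*sqrt(-(-1)^(1/3))/6, Eq(sqrt(3)*k, 0)), (sqrt(2*sqrt(3)*k/(9*(sqrt(-sqrt(3)*k^3/243 + 1/2304) + 1/48)^(1/3)) + 2*(sqrt(-sqrt(3)*k^3/243 + 1/2304) + 1/48)^(1/3))/2 + sqrt(-2*sqrt(3)*k/(9*(sqrt(-sqrt(3)*k^3/243 + 1/2304) + 1/48)^(1/3)) - 2*(sqrt(-sqrt(3)*k^3/243 + 1/2304) + 1/48)^(1/3) - 2*sqrt(3)/(3*sqrt(2*sqrt(3)*k/(9*(sqrt(-sqrt(3)*k^3/243 + 1/2304) + 1/48)^(1/3)) + 2*(sqrt(-sqrt(3)*k^3/243 + 1/2304) + 1/48)^(1/3))))/2, True)))


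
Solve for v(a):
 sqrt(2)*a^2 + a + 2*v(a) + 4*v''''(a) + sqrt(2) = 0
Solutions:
 v(a) = -sqrt(2)*a^2/2 - a/2 + (C1*sin(2^(1/4)*a/2) + C2*cos(2^(1/4)*a/2))*exp(-2^(1/4)*a/2) + (C3*sin(2^(1/4)*a/2) + C4*cos(2^(1/4)*a/2))*exp(2^(1/4)*a/2) - sqrt(2)/2


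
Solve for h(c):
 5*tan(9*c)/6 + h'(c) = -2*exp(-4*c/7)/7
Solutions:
 h(c) = C1 - 5*log(tan(9*c)^2 + 1)/108 + exp(-4*c/7)/2


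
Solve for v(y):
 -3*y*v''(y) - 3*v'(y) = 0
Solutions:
 v(y) = C1 + C2*log(y)


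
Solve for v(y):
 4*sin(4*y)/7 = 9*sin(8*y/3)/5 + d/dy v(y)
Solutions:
 v(y) = C1 + 27*cos(8*y/3)/40 - cos(4*y)/7


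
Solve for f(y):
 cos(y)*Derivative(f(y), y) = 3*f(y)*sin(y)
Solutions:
 f(y) = C1/cos(y)^3


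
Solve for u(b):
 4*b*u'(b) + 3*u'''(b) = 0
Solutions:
 u(b) = C1 + Integral(C2*airyai(-6^(2/3)*b/3) + C3*airybi(-6^(2/3)*b/3), b)


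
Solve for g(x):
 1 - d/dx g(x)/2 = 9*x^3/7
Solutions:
 g(x) = C1 - 9*x^4/14 + 2*x


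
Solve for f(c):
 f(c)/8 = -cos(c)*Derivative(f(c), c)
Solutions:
 f(c) = C1*(sin(c) - 1)^(1/16)/(sin(c) + 1)^(1/16)


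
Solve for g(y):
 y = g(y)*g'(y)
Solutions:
 g(y) = -sqrt(C1 + y^2)
 g(y) = sqrt(C1 + y^2)


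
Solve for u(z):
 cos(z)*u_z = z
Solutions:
 u(z) = C1 + Integral(z/cos(z), z)


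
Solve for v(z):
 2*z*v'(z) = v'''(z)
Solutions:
 v(z) = C1 + Integral(C2*airyai(2^(1/3)*z) + C3*airybi(2^(1/3)*z), z)


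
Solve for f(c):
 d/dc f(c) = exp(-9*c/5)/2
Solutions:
 f(c) = C1 - 5*exp(-9*c/5)/18


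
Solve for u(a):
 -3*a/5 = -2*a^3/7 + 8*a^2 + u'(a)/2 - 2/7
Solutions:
 u(a) = C1 + a^4/7 - 16*a^3/3 - 3*a^2/5 + 4*a/7


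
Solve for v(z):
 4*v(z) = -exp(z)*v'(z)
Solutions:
 v(z) = C1*exp(4*exp(-z))


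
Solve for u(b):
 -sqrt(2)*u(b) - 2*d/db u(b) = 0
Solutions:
 u(b) = C1*exp(-sqrt(2)*b/2)


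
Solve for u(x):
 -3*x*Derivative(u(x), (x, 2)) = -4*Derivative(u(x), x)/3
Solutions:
 u(x) = C1 + C2*x^(13/9)


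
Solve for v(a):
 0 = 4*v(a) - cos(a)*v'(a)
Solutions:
 v(a) = C1*(sin(a)^2 + 2*sin(a) + 1)/(sin(a)^2 - 2*sin(a) + 1)


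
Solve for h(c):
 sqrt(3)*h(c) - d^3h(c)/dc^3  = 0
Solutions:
 h(c) = C3*exp(3^(1/6)*c) + (C1*sin(3^(2/3)*c/2) + C2*cos(3^(2/3)*c/2))*exp(-3^(1/6)*c/2)


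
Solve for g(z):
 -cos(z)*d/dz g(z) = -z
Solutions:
 g(z) = C1 + Integral(z/cos(z), z)


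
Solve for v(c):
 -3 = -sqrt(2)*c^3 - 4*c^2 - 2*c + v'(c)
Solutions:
 v(c) = C1 + sqrt(2)*c^4/4 + 4*c^3/3 + c^2 - 3*c


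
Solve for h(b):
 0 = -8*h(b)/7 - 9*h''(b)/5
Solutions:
 h(b) = C1*sin(2*sqrt(70)*b/21) + C2*cos(2*sqrt(70)*b/21)


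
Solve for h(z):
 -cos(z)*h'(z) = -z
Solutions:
 h(z) = C1 + Integral(z/cos(z), z)


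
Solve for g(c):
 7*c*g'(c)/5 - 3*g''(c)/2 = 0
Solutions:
 g(c) = C1 + C2*erfi(sqrt(105)*c/15)


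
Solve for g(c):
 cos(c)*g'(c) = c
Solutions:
 g(c) = C1 + Integral(c/cos(c), c)


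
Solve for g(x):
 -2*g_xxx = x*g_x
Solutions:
 g(x) = C1 + Integral(C2*airyai(-2^(2/3)*x/2) + C3*airybi(-2^(2/3)*x/2), x)


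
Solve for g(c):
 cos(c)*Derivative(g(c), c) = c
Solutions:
 g(c) = C1 + Integral(c/cos(c), c)


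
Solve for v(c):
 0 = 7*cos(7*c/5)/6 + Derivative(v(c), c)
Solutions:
 v(c) = C1 - 5*sin(7*c/5)/6


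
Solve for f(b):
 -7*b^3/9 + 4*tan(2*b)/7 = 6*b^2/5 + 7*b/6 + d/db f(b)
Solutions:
 f(b) = C1 - 7*b^4/36 - 2*b^3/5 - 7*b^2/12 - 2*log(cos(2*b))/7


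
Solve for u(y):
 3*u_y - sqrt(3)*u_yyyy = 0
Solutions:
 u(y) = C1 + C4*exp(3^(1/6)*y) + (C2*sin(3^(2/3)*y/2) + C3*cos(3^(2/3)*y/2))*exp(-3^(1/6)*y/2)


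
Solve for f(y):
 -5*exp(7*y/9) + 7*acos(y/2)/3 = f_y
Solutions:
 f(y) = C1 + 7*y*acos(y/2)/3 - 7*sqrt(4 - y^2)/3 - 45*exp(7*y/9)/7


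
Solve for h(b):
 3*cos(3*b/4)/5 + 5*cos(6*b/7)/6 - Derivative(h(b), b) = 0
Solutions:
 h(b) = C1 + 4*sin(3*b/4)/5 + 35*sin(6*b/7)/36


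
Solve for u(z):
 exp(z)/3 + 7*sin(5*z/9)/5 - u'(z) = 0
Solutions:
 u(z) = C1 + exp(z)/3 - 63*cos(5*z/9)/25


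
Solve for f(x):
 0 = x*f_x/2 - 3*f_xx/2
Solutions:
 f(x) = C1 + C2*erfi(sqrt(6)*x/6)


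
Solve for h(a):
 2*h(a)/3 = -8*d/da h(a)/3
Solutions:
 h(a) = C1*exp(-a/4)


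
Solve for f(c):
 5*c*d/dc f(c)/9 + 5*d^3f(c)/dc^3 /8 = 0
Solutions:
 f(c) = C1 + Integral(C2*airyai(-2*3^(1/3)*c/3) + C3*airybi(-2*3^(1/3)*c/3), c)


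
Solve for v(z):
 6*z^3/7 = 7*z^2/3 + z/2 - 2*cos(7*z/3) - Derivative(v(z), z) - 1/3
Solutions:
 v(z) = C1 - 3*z^4/14 + 7*z^3/9 + z^2/4 - z/3 - 6*sin(7*z/3)/7


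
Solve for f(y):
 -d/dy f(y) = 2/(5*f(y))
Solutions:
 f(y) = -sqrt(C1 - 20*y)/5
 f(y) = sqrt(C1 - 20*y)/5


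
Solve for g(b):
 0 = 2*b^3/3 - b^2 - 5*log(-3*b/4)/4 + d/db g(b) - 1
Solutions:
 g(b) = C1 - b^4/6 + b^3/3 + 5*b*log(-b)/4 + b*(-10*log(2) - 1 + 5*log(3))/4


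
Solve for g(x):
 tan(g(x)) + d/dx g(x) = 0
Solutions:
 g(x) = pi - asin(C1*exp(-x))
 g(x) = asin(C1*exp(-x))


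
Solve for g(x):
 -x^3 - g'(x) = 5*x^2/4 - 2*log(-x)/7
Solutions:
 g(x) = C1 - x^4/4 - 5*x^3/12 + 2*x*log(-x)/7 - 2*x/7


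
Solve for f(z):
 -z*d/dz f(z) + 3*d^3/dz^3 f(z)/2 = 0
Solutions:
 f(z) = C1 + Integral(C2*airyai(2^(1/3)*3^(2/3)*z/3) + C3*airybi(2^(1/3)*3^(2/3)*z/3), z)


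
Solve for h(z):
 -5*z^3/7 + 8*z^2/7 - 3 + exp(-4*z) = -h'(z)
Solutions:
 h(z) = C1 + 5*z^4/28 - 8*z^3/21 + 3*z + exp(-4*z)/4


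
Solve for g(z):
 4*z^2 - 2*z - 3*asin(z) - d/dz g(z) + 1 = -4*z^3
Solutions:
 g(z) = C1 + z^4 + 4*z^3/3 - z^2 - 3*z*asin(z) + z - 3*sqrt(1 - z^2)


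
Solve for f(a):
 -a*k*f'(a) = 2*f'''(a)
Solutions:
 f(a) = C1 + Integral(C2*airyai(2^(2/3)*a*(-k)^(1/3)/2) + C3*airybi(2^(2/3)*a*(-k)^(1/3)/2), a)


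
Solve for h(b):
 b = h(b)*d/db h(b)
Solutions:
 h(b) = -sqrt(C1 + b^2)
 h(b) = sqrt(C1 + b^2)


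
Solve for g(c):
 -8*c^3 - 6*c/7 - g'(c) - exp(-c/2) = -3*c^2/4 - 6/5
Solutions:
 g(c) = C1 - 2*c^4 + c^3/4 - 3*c^2/7 + 6*c/5 + 2*exp(-c/2)


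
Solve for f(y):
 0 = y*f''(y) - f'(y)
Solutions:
 f(y) = C1 + C2*y^2


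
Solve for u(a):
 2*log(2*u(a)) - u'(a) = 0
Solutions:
 -Integral(1/(log(_y) + log(2)), (_y, u(a)))/2 = C1 - a


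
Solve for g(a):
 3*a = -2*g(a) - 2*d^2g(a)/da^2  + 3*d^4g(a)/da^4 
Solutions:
 g(a) = C1*exp(-sqrt(3)*a*sqrt(1 + sqrt(7))/3) + C2*exp(sqrt(3)*a*sqrt(1 + sqrt(7))/3) + C3*sin(sqrt(3)*a*sqrt(-1 + sqrt(7))/3) + C4*cos(sqrt(3)*a*sqrt(-1 + sqrt(7))/3) - 3*a/2


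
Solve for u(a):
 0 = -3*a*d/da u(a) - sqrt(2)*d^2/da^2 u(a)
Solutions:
 u(a) = C1 + C2*erf(2^(1/4)*sqrt(3)*a/2)


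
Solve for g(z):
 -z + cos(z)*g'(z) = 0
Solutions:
 g(z) = C1 + Integral(z/cos(z), z)


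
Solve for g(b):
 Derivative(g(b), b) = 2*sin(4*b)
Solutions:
 g(b) = C1 - cos(4*b)/2


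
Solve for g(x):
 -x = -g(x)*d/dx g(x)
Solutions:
 g(x) = -sqrt(C1 + x^2)
 g(x) = sqrt(C1 + x^2)


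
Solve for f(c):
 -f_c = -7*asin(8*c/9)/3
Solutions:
 f(c) = C1 + 7*c*asin(8*c/9)/3 + 7*sqrt(81 - 64*c^2)/24


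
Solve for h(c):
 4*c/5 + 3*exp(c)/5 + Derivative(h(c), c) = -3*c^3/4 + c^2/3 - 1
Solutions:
 h(c) = C1 - 3*c^4/16 + c^3/9 - 2*c^2/5 - c - 3*exp(c)/5


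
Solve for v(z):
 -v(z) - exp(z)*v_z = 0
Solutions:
 v(z) = C1*exp(exp(-z))


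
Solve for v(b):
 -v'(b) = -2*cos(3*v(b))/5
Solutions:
 -2*b/5 - log(sin(3*v(b)) - 1)/6 + log(sin(3*v(b)) + 1)/6 = C1


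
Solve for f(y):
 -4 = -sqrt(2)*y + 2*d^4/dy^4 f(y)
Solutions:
 f(y) = C1 + C2*y + C3*y^2 + C4*y^3 + sqrt(2)*y^5/240 - y^4/12


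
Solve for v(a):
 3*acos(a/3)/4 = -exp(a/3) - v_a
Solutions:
 v(a) = C1 - 3*a*acos(a/3)/4 + 3*sqrt(9 - a^2)/4 - 3*exp(a/3)


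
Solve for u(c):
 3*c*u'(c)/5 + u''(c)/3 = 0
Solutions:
 u(c) = C1 + C2*erf(3*sqrt(10)*c/10)


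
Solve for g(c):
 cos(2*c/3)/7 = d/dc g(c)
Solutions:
 g(c) = C1 + 3*sin(2*c/3)/14


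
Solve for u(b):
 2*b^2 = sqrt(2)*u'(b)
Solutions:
 u(b) = C1 + sqrt(2)*b^3/3


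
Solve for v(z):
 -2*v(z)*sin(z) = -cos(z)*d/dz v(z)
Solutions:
 v(z) = C1/cos(z)^2


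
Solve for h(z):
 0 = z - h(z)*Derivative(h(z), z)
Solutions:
 h(z) = -sqrt(C1 + z^2)
 h(z) = sqrt(C1 + z^2)


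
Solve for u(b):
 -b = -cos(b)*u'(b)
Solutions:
 u(b) = C1 + Integral(b/cos(b), b)


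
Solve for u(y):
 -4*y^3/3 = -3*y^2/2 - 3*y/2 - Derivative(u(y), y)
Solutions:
 u(y) = C1 + y^4/3 - y^3/2 - 3*y^2/4


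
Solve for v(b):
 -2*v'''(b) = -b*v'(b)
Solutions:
 v(b) = C1 + Integral(C2*airyai(2^(2/3)*b/2) + C3*airybi(2^(2/3)*b/2), b)


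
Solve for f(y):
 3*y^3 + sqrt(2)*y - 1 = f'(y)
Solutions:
 f(y) = C1 + 3*y^4/4 + sqrt(2)*y^2/2 - y


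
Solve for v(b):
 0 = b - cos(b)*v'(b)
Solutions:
 v(b) = C1 + Integral(b/cos(b), b)


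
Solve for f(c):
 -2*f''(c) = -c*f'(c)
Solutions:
 f(c) = C1 + C2*erfi(c/2)


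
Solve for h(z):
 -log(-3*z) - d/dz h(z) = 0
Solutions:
 h(z) = C1 - z*log(-z) + z*(1 - log(3))


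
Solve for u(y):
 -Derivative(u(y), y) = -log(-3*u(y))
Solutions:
 -Integral(1/(log(-_y) + log(3)), (_y, u(y))) = C1 - y


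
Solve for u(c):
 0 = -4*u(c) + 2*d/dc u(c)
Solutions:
 u(c) = C1*exp(2*c)


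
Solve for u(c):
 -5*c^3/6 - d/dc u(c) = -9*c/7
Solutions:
 u(c) = C1 - 5*c^4/24 + 9*c^2/14


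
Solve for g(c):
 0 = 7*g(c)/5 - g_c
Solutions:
 g(c) = C1*exp(7*c/5)


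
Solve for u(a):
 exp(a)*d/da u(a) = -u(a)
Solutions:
 u(a) = C1*exp(exp(-a))


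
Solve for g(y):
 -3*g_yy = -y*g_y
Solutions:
 g(y) = C1 + C2*erfi(sqrt(6)*y/6)


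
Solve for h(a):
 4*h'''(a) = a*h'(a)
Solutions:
 h(a) = C1 + Integral(C2*airyai(2^(1/3)*a/2) + C3*airybi(2^(1/3)*a/2), a)


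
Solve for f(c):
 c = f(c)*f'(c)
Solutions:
 f(c) = -sqrt(C1 + c^2)
 f(c) = sqrt(C1 + c^2)


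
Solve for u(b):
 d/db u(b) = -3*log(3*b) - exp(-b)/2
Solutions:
 u(b) = C1 - 3*b*log(b) + 3*b*(1 - log(3)) + exp(-b)/2


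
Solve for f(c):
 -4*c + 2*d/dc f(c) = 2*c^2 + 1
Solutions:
 f(c) = C1 + c^3/3 + c^2 + c/2


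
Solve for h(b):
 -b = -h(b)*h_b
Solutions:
 h(b) = -sqrt(C1 + b^2)
 h(b) = sqrt(C1 + b^2)


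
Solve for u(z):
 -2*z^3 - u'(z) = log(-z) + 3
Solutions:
 u(z) = C1 - z^4/2 - z*log(-z) - 2*z


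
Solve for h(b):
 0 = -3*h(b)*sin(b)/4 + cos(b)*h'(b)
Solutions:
 h(b) = C1/cos(b)^(3/4)


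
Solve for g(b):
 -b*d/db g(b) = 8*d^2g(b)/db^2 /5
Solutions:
 g(b) = C1 + C2*erf(sqrt(5)*b/4)


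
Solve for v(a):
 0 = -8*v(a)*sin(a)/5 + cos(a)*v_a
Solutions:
 v(a) = C1/cos(a)^(8/5)


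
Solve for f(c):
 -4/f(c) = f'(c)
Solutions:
 f(c) = -sqrt(C1 - 8*c)
 f(c) = sqrt(C1 - 8*c)


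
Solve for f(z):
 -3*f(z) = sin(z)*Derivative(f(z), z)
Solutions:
 f(z) = C1*(cos(z) + 1)^(3/2)/(cos(z) - 1)^(3/2)


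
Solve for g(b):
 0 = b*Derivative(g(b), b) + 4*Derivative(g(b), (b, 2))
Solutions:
 g(b) = C1 + C2*erf(sqrt(2)*b/4)


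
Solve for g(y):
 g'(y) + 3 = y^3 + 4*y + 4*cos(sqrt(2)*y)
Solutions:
 g(y) = C1 + y^4/4 + 2*y^2 - 3*y + 2*sqrt(2)*sin(sqrt(2)*y)


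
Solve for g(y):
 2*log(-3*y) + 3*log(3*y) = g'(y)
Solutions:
 g(y) = C1 + 5*y*log(y) + y*(-5 + 5*log(3) + 2*I*pi)


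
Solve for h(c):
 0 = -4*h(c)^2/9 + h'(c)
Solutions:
 h(c) = -9/(C1 + 4*c)


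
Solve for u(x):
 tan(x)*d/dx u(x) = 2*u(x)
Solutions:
 u(x) = C1*sin(x)^2


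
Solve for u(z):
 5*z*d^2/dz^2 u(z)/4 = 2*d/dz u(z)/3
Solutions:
 u(z) = C1 + C2*z^(23/15)


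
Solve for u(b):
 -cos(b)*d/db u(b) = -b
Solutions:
 u(b) = C1 + Integral(b/cos(b), b)


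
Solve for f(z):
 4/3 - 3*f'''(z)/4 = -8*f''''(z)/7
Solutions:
 f(z) = C1 + C2*z + C3*z^2 + C4*exp(21*z/32) + 8*z^3/27


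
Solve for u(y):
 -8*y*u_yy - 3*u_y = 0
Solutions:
 u(y) = C1 + C2*y^(5/8)


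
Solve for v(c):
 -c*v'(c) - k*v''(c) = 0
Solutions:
 v(c) = C1 + C2*sqrt(k)*erf(sqrt(2)*c*sqrt(1/k)/2)


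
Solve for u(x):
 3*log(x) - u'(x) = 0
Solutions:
 u(x) = C1 + 3*x*log(x) - 3*x


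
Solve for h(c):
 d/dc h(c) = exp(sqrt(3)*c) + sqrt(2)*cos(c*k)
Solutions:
 h(c) = C1 + sqrt(3)*exp(sqrt(3)*c)/3 + sqrt(2)*sin(c*k)/k


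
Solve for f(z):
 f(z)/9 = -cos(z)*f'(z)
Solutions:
 f(z) = C1*(sin(z) - 1)^(1/18)/(sin(z) + 1)^(1/18)


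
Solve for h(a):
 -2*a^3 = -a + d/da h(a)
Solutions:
 h(a) = C1 - a^4/2 + a^2/2


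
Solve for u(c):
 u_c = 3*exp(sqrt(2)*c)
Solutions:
 u(c) = C1 + 3*sqrt(2)*exp(sqrt(2)*c)/2


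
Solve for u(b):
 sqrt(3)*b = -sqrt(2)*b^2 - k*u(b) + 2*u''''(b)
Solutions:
 u(b) = C1*exp(-2^(3/4)*b*k^(1/4)/2) + C2*exp(2^(3/4)*b*k^(1/4)/2) + C3*exp(-2^(3/4)*I*b*k^(1/4)/2) + C4*exp(2^(3/4)*I*b*k^(1/4)/2) - sqrt(2)*b^2/k - sqrt(3)*b/k


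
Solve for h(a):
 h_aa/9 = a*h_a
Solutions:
 h(a) = C1 + C2*erfi(3*sqrt(2)*a/2)


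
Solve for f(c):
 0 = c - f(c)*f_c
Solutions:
 f(c) = -sqrt(C1 + c^2)
 f(c) = sqrt(C1 + c^2)


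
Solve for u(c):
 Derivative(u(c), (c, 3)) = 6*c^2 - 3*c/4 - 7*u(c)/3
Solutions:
 u(c) = C3*exp(-3^(2/3)*7^(1/3)*c/3) + 18*c^2/7 - 9*c/28 + (C1*sin(3^(1/6)*7^(1/3)*c/2) + C2*cos(3^(1/6)*7^(1/3)*c/2))*exp(3^(2/3)*7^(1/3)*c/6)


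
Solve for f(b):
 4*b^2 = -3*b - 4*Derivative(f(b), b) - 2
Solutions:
 f(b) = C1 - b^3/3 - 3*b^2/8 - b/2


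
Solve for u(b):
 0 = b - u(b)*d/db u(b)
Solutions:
 u(b) = -sqrt(C1 + b^2)
 u(b) = sqrt(C1 + b^2)


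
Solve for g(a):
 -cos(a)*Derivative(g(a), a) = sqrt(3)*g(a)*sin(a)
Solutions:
 g(a) = C1*cos(a)^(sqrt(3))


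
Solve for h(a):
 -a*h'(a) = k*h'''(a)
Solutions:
 h(a) = C1 + Integral(C2*airyai(a*(-1/k)^(1/3)) + C3*airybi(a*(-1/k)^(1/3)), a)


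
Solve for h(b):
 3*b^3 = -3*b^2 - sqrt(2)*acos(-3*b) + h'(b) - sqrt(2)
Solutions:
 h(b) = C1 + 3*b^4/4 + b^3 + sqrt(2)*b + sqrt(2)*(b*acos(-3*b) + sqrt(1 - 9*b^2)/3)


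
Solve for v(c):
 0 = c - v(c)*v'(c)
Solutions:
 v(c) = -sqrt(C1 + c^2)
 v(c) = sqrt(C1 + c^2)


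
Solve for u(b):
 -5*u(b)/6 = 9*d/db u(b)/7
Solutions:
 u(b) = C1*exp(-35*b/54)


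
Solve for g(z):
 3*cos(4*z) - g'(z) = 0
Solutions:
 g(z) = C1 + 3*sin(4*z)/4


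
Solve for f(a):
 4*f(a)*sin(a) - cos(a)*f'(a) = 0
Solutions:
 f(a) = C1/cos(a)^4


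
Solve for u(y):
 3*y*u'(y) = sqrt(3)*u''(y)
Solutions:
 u(y) = C1 + C2*erfi(sqrt(2)*3^(1/4)*y/2)


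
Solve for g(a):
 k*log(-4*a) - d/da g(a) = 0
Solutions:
 g(a) = C1 + a*k*log(-a) + a*k*(-1 + 2*log(2))


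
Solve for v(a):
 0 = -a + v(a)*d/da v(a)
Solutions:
 v(a) = -sqrt(C1 + a^2)
 v(a) = sqrt(C1 + a^2)


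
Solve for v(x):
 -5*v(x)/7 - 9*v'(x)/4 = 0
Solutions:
 v(x) = C1*exp(-20*x/63)


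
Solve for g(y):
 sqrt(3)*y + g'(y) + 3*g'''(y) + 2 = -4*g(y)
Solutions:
 g(y) = C3*exp(-y) - sqrt(3)*y/4 + (C1*sin(sqrt(39)*y/6) + C2*cos(sqrt(39)*y/6))*exp(y/2) - 1/2 + sqrt(3)/16


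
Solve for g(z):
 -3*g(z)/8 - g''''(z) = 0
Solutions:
 g(z) = (C1*sin(2^(3/4)*3^(1/4)*z/4) + C2*cos(2^(3/4)*3^(1/4)*z/4))*exp(-2^(3/4)*3^(1/4)*z/4) + (C3*sin(2^(3/4)*3^(1/4)*z/4) + C4*cos(2^(3/4)*3^(1/4)*z/4))*exp(2^(3/4)*3^(1/4)*z/4)


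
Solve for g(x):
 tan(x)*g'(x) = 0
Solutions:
 g(x) = C1


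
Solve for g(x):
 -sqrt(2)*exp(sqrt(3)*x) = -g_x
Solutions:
 g(x) = C1 + sqrt(6)*exp(sqrt(3)*x)/3


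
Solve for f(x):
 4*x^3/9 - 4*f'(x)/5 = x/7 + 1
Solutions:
 f(x) = C1 + 5*x^4/36 - 5*x^2/56 - 5*x/4


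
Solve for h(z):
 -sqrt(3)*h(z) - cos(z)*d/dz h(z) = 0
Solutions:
 h(z) = C1*(sin(z) - 1)^(sqrt(3)/2)/(sin(z) + 1)^(sqrt(3)/2)


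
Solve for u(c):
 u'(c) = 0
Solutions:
 u(c) = C1


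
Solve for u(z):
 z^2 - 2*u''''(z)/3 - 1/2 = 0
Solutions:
 u(z) = C1 + C2*z + C3*z^2 + C4*z^3 + z^6/240 - z^4/32


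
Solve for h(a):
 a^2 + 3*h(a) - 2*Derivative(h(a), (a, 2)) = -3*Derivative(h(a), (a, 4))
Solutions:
 h(a) = -a^2/3 + (C1*sin(a*sin(atan(2*sqrt(2))/2)) + C2*cos(a*sin(atan(2*sqrt(2))/2)))*exp(-a*cos(atan(2*sqrt(2))/2)) + (C3*sin(a*sin(atan(2*sqrt(2))/2)) + C4*cos(a*sin(atan(2*sqrt(2))/2)))*exp(a*cos(atan(2*sqrt(2))/2)) - 4/9


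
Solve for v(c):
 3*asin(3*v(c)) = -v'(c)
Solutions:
 Integral(1/asin(3*_y), (_y, v(c))) = C1 - 3*c


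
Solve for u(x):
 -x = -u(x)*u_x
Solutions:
 u(x) = -sqrt(C1 + x^2)
 u(x) = sqrt(C1 + x^2)


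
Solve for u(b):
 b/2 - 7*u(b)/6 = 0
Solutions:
 u(b) = 3*b/7


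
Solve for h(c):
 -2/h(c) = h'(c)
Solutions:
 h(c) = -sqrt(C1 - 4*c)
 h(c) = sqrt(C1 - 4*c)


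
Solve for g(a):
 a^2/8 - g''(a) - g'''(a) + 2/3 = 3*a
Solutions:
 g(a) = C1 + C2*a + C3*exp(-a) + a^4/96 - 13*a^3/24 + 47*a^2/24


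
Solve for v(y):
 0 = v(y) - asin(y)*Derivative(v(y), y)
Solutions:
 v(y) = C1*exp(Integral(1/asin(y), y))


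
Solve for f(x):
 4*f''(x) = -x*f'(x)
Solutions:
 f(x) = C1 + C2*erf(sqrt(2)*x/4)


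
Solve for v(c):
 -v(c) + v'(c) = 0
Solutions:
 v(c) = C1*exp(c)


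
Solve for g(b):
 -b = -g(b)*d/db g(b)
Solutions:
 g(b) = -sqrt(C1 + b^2)
 g(b) = sqrt(C1 + b^2)


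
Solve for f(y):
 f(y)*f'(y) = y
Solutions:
 f(y) = -sqrt(C1 + y^2)
 f(y) = sqrt(C1 + y^2)


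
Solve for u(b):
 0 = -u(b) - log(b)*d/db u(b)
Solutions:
 u(b) = C1*exp(-li(b))


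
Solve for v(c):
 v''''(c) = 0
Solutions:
 v(c) = C1 + C2*c + C3*c^2 + C4*c^3


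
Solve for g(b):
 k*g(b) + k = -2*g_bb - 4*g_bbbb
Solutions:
 g(b) = C1*exp(-b*sqrt(-sqrt(1 - 4*k) - 1)/2) + C2*exp(b*sqrt(-sqrt(1 - 4*k) - 1)/2) + C3*exp(-b*sqrt(sqrt(1 - 4*k) - 1)/2) + C4*exp(b*sqrt(sqrt(1 - 4*k) - 1)/2) - 1


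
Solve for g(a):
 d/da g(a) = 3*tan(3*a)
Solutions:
 g(a) = C1 - log(cos(3*a))


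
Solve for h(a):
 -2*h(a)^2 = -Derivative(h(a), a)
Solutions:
 h(a) = -1/(C1 + 2*a)


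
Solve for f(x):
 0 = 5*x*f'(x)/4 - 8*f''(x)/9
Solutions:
 f(x) = C1 + C2*erfi(3*sqrt(5)*x/8)


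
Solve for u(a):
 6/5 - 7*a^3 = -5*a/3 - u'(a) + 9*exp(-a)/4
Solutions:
 u(a) = C1 + 7*a^4/4 - 5*a^2/6 - 6*a/5 - 9*exp(-a)/4


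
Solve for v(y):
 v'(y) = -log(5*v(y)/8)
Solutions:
 -Integral(1/(-log(_y) - log(5) + 3*log(2)), (_y, v(y))) = C1 - y


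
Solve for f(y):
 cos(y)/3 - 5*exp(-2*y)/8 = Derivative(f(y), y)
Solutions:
 f(y) = C1 + sin(y)/3 + 5*exp(-2*y)/16


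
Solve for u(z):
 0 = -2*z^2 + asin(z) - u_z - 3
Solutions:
 u(z) = C1 - 2*z^3/3 + z*asin(z) - 3*z + sqrt(1 - z^2)


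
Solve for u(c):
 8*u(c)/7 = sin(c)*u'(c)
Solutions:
 u(c) = C1*(cos(c) - 1)^(4/7)/(cos(c) + 1)^(4/7)


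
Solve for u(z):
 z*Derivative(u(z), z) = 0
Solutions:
 u(z) = C1


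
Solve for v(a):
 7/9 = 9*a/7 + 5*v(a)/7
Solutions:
 v(a) = 49/45 - 9*a/5


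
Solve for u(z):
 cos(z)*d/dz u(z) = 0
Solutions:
 u(z) = C1


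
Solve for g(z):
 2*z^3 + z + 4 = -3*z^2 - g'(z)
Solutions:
 g(z) = C1 - z^4/2 - z^3 - z^2/2 - 4*z


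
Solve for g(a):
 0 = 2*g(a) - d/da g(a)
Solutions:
 g(a) = C1*exp(2*a)


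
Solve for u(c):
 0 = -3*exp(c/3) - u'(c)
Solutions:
 u(c) = C1 - 9*exp(c/3)


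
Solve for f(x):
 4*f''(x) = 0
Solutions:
 f(x) = C1 + C2*x


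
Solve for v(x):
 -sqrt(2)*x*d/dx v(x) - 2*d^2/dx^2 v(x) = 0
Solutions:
 v(x) = C1 + C2*erf(2^(1/4)*x/2)


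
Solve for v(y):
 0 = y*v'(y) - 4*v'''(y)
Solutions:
 v(y) = C1 + Integral(C2*airyai(2^(1/3)*y/2) + C3*airybi(2^(1/3)*y/2), y)


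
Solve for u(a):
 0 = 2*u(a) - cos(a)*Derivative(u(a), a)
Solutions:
 u(a) = C1*(sin(a) + 1)/(sin(a) - 1)


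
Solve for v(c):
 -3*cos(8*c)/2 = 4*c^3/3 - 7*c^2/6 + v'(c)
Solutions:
 v(c) = C1 - c^4/3 + 7*c^3/18 - 3*sin(8*c)/16


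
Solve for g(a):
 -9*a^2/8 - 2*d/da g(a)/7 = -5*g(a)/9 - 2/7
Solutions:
 g(a) = C1*exp(35*a/18) + 81*a^2/40 + 729*a/350 + 3411/6125


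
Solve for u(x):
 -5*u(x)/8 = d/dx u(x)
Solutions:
 u(x) = C1*exp(-5*x/8)


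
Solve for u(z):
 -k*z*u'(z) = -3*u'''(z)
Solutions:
 u(z) = C1 + Integral(C2*airyai(3^(2/3)*k^(1/3)*z/3) + C3*airybi(3^(2/3)*k^(1/3)*z/3), z)


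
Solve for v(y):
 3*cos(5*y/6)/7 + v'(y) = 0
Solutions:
 v(y) = C1 - 18*sin(5*y/6)/35


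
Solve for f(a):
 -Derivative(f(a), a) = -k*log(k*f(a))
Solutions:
 li(k*f(a))/k = C1 + a*k


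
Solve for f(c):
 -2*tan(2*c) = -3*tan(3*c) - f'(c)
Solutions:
 f(c) = C1 - log(cos(2*c)) + log(cos(3*c))


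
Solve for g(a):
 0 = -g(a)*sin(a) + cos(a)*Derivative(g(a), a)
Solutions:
 g(a) = C1/cos(a)


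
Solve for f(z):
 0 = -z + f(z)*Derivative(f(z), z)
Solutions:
 f(z) = -sqrt(C1 + z^2)
 f(z) = sqrt(C1 + z^2)


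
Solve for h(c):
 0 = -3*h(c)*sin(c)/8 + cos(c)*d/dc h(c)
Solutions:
 h(c) = C1/cos(c)^(3/8)


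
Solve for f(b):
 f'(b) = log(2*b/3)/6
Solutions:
 f(b) = C1 + b*log(b)/6 - b*log(3)/6 - b/6 + b*log(2)/6


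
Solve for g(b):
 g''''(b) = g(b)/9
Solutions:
 g(b) = C1*exp(-sqrt(3)*b/3) + C2*exp(sqrt(3)*b/3) + C3*sin(sqrt(3)*b/3) + C4*cos(sqrt(3)*b/3)


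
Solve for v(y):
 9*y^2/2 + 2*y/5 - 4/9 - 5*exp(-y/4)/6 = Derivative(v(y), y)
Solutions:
 v(y) = C1 + 3*y^3/2 + y^2/5 - 4*y/9 + 10*exp(-y/4)/3


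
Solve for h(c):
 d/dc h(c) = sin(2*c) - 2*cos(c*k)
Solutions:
 h(c) = C1 - cos(2*c)/2 - 2*sin(c*k)/k


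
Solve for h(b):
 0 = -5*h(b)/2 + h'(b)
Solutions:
 h(b) = C1*exp(5*b/2)


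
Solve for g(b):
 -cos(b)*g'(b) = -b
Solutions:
 g(b) = C1 + Integral(b/cos(b), b)


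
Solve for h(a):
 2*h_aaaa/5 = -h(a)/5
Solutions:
 h(a) = (C1*sin(2^(1/4)*a/2) + C2*cos(2^(1/4)*a/2))*exp(-2^(1/4)*a/2) + (C3*sin(2^(1/4)*a/2) + C4*cos(2^(1/4)*a/2))*exp(2^(1/4)*a/2)


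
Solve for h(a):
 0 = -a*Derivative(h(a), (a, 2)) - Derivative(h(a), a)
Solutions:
 h(a) = C1 + C2*log(a)


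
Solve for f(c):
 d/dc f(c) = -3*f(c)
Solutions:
 f(c) = C1*exp(-3*c)


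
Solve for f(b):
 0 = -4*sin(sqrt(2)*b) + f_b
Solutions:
 f(b) = C1 - 2*sqrt(2)*cos(sqrt(2)*b)


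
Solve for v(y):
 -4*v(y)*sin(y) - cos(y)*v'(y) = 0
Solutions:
 v(y) = C1*cos(y)^4


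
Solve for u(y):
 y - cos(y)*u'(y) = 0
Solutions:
 u(y) = C1 + Integral(y/cos(y), y)


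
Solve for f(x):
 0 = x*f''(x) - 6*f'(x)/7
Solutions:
 f(x) = C1 + C2*x^(13/7)


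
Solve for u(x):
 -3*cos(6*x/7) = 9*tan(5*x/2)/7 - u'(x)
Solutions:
 u(x) = C1 - 18*log(cos(5*x/2))/35 + 7*sin(6*x/7)/2
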